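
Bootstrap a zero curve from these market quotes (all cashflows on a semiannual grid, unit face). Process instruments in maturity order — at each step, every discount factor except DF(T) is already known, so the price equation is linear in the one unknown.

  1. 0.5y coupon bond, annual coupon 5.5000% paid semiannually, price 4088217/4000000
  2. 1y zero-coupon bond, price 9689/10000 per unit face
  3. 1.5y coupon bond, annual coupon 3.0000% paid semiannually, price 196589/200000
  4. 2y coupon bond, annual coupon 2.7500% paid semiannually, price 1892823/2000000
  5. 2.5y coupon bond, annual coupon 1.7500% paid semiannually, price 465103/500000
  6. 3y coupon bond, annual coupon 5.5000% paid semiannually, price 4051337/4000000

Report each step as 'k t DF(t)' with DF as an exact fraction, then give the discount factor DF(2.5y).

step 1 [0.5y] bond c/2=11/400: DF=(4088217/4000000 − 11/400·(0))/(1+11/400) = 9947/10000 ≈ 0.994700
step 2 [1y] zero: DF = P = 9689/10000 ≈ 0.968900
step 3 [1.5y] bond c/2=3/200: DF=(196589/200000 − 3/200·(0.994700+0.968900))/(1+3/200) = 4697/5000 ≈ 0.939400
step 4 [2y] bond c/2=11/800: DF=(1892823/2000000 − 11/800·(0.994700+0.968900+0.939400))/(1+11/800) = 4471/5000 ≈ 0.894200
step 5 [2.5y] bond c/2=7/800: DF=(465103/500000 − 7/800·(0.994700+0.968900+0.939400+0.894200))/(1+7/800) = 2223/2500 ≈ 0.889200
step 6 [3y] bond c/2=11/400: DF=(4051337/4000000 − 11/400·(0.994700+0.968900+0.939400+0.894200+0.889200))/(1+11/400) = 8603/10000 ≈ 0.860300

1 1/2 9947/10000
2 1 9689/10000
3 3/2 4697/5000
4 2 4471/5000
5 5/2 2223/2500
6 3 8603/10000
DF(2.5y) = 2223/2500 ≈ 0.889200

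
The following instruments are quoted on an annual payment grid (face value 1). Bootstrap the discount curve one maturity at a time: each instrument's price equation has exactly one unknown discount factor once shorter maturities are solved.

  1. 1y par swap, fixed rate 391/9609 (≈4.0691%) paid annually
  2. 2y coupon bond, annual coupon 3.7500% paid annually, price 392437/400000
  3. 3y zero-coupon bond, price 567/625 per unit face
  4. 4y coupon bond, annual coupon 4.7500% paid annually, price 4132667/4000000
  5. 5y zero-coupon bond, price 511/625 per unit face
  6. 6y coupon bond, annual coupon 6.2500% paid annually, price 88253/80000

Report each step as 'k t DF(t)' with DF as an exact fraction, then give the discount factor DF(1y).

step 1 [1y] swap r/1=391/9609: DF=(1 − 391/9609·(0))/(1+391/9609) = 9609/10000 ≈ 0.960900
step 2 [2y] bond c/1=3/80: DF=(392437/400000 − 3/80·(0.960900))/(1+3/80) = 9109/10000 ≈ 0.910900
step 3 [3y] zero: DF = P = 567/625 ≈ 0.907200
step 4 [4y] bond c/1=19/400: DF=(4132667/4000000 − 19/400·(0.960900+0.910900+0.907200))/(1+19/400) = 8603/10000 ≈ 0.860300
step 5 [5y] zero: DF = P = 511/625 ≈ 0.817600
step 6 [6y] bond c/1=1/16: DF=(88253/80000 − 1/16·(0.960900+0.910900+0.907200+0.860300+0.817600))/(1+1/16) = 7761/10000 ≈ 0.776100

1 1 9609/10000
2 2 9109/10000
3 3 567/625
4 4 8603/10000
5 5 511/625
6 6 7761/10000
DF(1y) = 9609/10000 ≈ 0.960900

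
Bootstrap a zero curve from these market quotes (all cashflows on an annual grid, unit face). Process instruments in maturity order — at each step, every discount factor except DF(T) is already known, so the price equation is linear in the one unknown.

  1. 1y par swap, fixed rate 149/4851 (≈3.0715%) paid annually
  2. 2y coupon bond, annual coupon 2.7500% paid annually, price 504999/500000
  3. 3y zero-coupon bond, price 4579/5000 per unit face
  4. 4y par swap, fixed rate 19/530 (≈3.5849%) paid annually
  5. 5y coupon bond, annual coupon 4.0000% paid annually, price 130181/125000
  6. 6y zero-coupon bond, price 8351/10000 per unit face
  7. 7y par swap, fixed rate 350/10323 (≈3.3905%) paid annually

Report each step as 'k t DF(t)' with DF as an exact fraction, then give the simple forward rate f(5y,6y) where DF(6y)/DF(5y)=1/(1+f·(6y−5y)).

1 1 4851/5000
2 2 957/1000
3 3 4579/5000
4 4 867/1000
5 5 8587/10000
6 6 8351/10000
7 7 79/100
f(5y,6y) = ((8587/10000)/(8351/10000) − 1)/(1) = 236/8351 ≈ 2.8260%

step 1 [1y] swap r/1=149/4851: DF=(1 − 149/4851·(0))/(1+149/4851) = 4851/5000 ≈ 0.970200
step 2 [2y] bond c/1=11/400: DF=(504999/500000 − 11/400·(0.970200))/(1+11/400) = 957/1000 ≈ 0.957000
step 3 [3y] zero: DF = P = 4579/5000 ≈ 0.915800
step 4 [4y] swap r/1=19/530: DF=(1 − 19/530·(0.970200+0.957000+0.915800))/(1+19/530) = 867/1000 ≈ 0.867000
step 5 [5y] bond c/1=1/25: DF=(130181/125000 − 1/25·(0.970200+0.957000+0.915800+0.867000))/(1+1/25) = 8587/10000 ≈ 0.858700
step 6 [6y] zero: DF = P = 8351/10000 ≈ 0.835100
step 7 [7y] swap r/1=350/10323: DF=(1 − 350/10323·(0.970200+0.957000+0.915800+0.867000+0.858700+0.835100))/(1+350/10323) = 79/100 ≈ 0.790000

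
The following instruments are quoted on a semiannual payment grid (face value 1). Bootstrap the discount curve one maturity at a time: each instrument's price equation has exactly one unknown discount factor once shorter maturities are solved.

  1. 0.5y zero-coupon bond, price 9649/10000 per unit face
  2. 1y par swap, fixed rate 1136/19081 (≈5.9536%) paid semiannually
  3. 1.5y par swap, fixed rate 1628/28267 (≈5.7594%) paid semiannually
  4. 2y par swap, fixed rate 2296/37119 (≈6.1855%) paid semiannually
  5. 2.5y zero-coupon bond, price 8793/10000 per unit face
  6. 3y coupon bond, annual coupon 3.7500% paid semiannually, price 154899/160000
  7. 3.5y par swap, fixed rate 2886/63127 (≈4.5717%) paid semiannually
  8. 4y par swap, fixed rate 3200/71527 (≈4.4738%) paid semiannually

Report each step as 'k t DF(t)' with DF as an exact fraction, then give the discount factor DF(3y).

step 1 [0.5y] zero: DF = P = 9649/10000 ≈ 0.964900
step 2 [1y] swap r/2=568/19081: DF=(1 − 568/19081·(0.964900))/(1+568/19081) = 1179/1250 ≈ 0.943200
step 3 [1.5y] swap r/2=814/28267: DF=(1 − 814/28267·(0.964900+0.943200))/(1+814/28267) = 4593/5000 ≈ 0.918600
step 4 [2y] swap r/2=1148/37119: DF=(1 − 1148/37119·(0.964900+0.943200+0.918600))/(1+1148/37119) = 2213/2500 ≈ 0.885200
step 5 [2.5y] zero: DF = P = 8793/10000 ≈ 0.879300
step 6 [3y] bond c/2=3/160: DF=(154899/160000 − 3/160·(0.964900+0.943200+0.918600+0.885200+0.879300))/(1+3/160) = 4329/5000 ≈ 0.865800
step 7 [3.5y] swap r/2=1443/63127: DF=(1 − 1443/63127·(0.964900+0.943200+0.918600+0.885200+0.879300+0.865800))/(1+1443/63127) = 8557/10000 ≈ 0.855700
step 8 [4y] swap r/2=1600/71527: DF=(1 − 1600/71527·(0.964900+0.943200+0.918600+0.885200+0.879300+0.865800+0.855700))/(1+1600/71527) = 21/25 ≈ 0.840000

1 1/2 9649/10000
2 1 1179/1250
3 3/2 4593/5000
4 2 2213/2500
5 5/2 8793/10000
6 3 4329/5000
7 7/2 8557/10000
8 4 21/25
DF(3y) = 4329/5000 ≈ 0.865800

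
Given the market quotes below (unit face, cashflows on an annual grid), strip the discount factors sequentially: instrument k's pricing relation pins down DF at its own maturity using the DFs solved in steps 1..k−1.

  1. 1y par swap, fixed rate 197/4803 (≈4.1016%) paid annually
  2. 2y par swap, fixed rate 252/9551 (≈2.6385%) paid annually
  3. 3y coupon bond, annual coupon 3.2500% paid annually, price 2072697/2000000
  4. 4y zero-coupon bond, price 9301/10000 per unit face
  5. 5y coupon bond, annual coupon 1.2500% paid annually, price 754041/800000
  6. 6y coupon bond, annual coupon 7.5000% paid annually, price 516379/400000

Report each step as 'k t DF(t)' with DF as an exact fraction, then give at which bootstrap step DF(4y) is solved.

1 1 4803/5000
2 2 1187/1250
3 3 2359/2500
4 4 9301/10000
5 5 4421/5000
6 6 547/625
DF(4y) is solved at step 4

step 1 [1y] swap r/1=197/4803: DF=(1 − 197/4803·(0))/(1+197/4803) = 4803/5000 ≈ 0.960600
step 2 [2y] swap r/1=252/9551: DF=(1 − 252/9551·(0.960600))/(1+252/9551) = 1187/1250 ≈ 0.949600
step 3 [3y] bond c/1=13/400: DF=(2072697/2000000 − 13/400·(0.960600+0.949600))/(1+13/400) = 2359/2500 ≈ 0.943600
step 4 [4y] zero: DF = P = 9301/10000 ≈ 0.930100
step 5 [5y] bond c/1=1/80: DF=(754041/800000 − 1/80·(0.960600+0.949600+0.943600+0.930100))/(1+1/80) = 4421/5000 ≈ 0.884200
step 6 [6y] bond c/1=3/40: DF=(516379/400000 − 3/40·(0.960600+0.949600+0.943600+0.930100+0.884200))/(1+3/40) = 547/625 ≈ 0.875200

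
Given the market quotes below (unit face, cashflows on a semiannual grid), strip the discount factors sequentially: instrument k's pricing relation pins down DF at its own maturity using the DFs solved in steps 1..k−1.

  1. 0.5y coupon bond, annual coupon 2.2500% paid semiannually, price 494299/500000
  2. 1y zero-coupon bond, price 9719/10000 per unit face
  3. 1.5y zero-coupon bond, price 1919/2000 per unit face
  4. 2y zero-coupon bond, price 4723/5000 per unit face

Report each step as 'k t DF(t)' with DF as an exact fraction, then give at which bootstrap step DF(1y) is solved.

step 1 [0.5y] bond c/2=9/800: DF=(494299/500000 − 9/800·(0))/(1+9/800) = 611/625 ≈ 0.977600
step 2 [1y] zero: DF = P = 9719/10000 ≈ 0.971900
step 3 [1.5y] zero: DF = P = 1919/2000 ≈ 0.959500
step 4 [2y] zero: DF = P = 4723/5000 ≈ 0.944600

1 1/2 611/625
2 1 9719/10000
3 3/2 1919/2000
4 2 4723/5000
DF(1y) is solved at step 2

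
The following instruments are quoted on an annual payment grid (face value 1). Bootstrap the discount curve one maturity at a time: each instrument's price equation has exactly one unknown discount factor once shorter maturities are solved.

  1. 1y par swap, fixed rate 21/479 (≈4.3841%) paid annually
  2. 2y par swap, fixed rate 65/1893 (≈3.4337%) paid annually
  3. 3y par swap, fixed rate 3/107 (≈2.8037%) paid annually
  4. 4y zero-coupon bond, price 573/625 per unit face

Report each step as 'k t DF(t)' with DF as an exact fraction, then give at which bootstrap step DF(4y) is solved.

step 1 [1y] swap r/1=21/479: DF=(1 − 21/479·(0))/(1+21/479) = 479/500 ≈ 0.958000
step 2 [2y] swap r/1=65/1893: DF=(1 − 65/1893·(0.958000))/(1+65/1893) = 187/200 ≈ 0.935000
step 3 [3y] swap r/1=3/107: DF=(1 − 3/107·(0.958000+0.935000))/(1+3/107) = 9211/10000 ≈ 0.921100
step 4 [4y] zero: DF = P = 573/625 ≈ 0.916800

1 1 479/500
2 2 187/200
3 3 9211/10000
4 4 573/625
DF(4y) is solved at step 4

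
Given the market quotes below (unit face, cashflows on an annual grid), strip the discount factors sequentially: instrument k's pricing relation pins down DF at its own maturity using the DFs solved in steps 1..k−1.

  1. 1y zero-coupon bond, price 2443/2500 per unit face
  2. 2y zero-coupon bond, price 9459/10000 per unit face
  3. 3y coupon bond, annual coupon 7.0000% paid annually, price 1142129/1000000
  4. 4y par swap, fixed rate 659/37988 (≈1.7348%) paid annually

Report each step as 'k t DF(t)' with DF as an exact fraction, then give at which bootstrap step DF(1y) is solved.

step 1 [1y] zero: DF = P = 2443/2500 ≈ 0.977200
step 2 [2y] zero: DF = P = 9459/10000 ≈ 0.945900
step 3 [3y] bond c/1=7/100: DF=(1142129/1000000 − 7/100·(0.977200+0.945900))/(1+7/100) = 1177/1250 ≈ 0.941600
step 4 [4y] swap r/1=659/37988: DF=(1 − 659/37988·(0.977200+0.945900+0.941600))/(1+659/37988) = 9341/10000 ≈ 0.934100

1 1 2443/2500
2 2 9459/10000
3 3 1177/1250
4 4 9341/10000
DF(1y) is solved at step 1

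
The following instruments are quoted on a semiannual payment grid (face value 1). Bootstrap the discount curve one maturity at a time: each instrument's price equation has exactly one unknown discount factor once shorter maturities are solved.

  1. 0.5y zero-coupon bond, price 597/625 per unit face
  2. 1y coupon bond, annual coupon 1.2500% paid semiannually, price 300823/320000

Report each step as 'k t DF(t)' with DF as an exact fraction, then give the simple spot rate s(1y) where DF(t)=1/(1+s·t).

1 1/2 597/625
2 1 9283/10000
s(1y) = (1/(9283/10000) − 1)/(1) = 717/9283 ≈ 7.7238%

step 1 [0.5y] zero: DF = P = 597/625 ≈ 0.955200
step 2 [1y] bond c/2=1/160: DF=(300823/320000 − 1/160·(0.955200))/(1+1/160) = 9283/10000 ≈ 0.928300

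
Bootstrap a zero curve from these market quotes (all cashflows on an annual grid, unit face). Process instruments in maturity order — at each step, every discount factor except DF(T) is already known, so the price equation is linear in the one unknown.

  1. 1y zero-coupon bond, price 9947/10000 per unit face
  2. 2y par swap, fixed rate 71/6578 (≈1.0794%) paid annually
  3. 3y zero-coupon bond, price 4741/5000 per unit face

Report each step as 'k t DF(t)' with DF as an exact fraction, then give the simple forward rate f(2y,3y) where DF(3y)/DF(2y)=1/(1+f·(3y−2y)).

1 1 9947/10000
2 2 9787/10000
3 3 4741/5000
f(2y,3y) = ((9787/10000)/(4741/5000) − 1)/(1) = 305/9482 ≈ 3.2166%

step 1 [1y] zero: DF = P = 9947/10000 ≈ 0.994700
step 2 [2y] swap r/1=71/6578: DF=(1 − 71/6578·(0.994700))/(1+71/6578) = 9787/10000 ≈ 0.978700
step 3 [3y] zero: DF = P = 4741/5000 ≈ 0.948200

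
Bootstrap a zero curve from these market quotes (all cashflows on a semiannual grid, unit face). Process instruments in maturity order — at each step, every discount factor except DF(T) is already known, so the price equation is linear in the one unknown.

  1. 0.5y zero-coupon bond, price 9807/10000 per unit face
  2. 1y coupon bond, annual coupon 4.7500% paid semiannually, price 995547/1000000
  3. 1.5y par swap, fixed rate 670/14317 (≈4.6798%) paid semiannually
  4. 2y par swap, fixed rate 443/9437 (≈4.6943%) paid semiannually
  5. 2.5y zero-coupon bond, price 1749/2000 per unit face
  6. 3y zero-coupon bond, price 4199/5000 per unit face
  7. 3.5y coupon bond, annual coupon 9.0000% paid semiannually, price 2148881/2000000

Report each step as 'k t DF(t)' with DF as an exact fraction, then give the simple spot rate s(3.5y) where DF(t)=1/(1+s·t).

1 1/2 9807/10000
2 1 9497/10000
3 3/2 933/1000
4 2 4557/5000
5 5/2 1749/2000
6 3 4199/5000
7 7/2 3959/5000
s(3.5y) = (1/(3959/5000) − 1)/(7/2) = 2082/27713 ≈ 7.5127%

step 1 [0.5y] zero: DF = P = 9807/10000 ≈ 0.980700
step 2 [1y] bond c/2=19/800: DF=(995547/1000000 − 19/800·(0.980700))/(1+19/800) = 9497/10000 ≈ 0.949700
step 3 [1.5y] swap r/2=335/14317: DF=(1 − 335/14317·(0.980700+0.949700))/(1+335/14317) = 933/1000 ≈ 0.933000
step 4 [2y] swap r/2=443/18874: DF=(1 − 443/18874·(0.980700+0.949700+0.933000))/(1+443/18874) = 4557/5000 ≈ 0.911400
step 5 [2.5y] zero: DF = P = 1749/2000 ≈ 0.874500
step 6 [3y] zero: DF = P = 4199/5000 ≈ 0.839800
step 7 [3.5y] bond c/2=9/200: DF=(2148881/2000000 − 9/200·(0.980700+0.949700+0.933000+0.911400+0.874500+0.839800))/(1+9/200) = 3959/5000 ≈ 0.791800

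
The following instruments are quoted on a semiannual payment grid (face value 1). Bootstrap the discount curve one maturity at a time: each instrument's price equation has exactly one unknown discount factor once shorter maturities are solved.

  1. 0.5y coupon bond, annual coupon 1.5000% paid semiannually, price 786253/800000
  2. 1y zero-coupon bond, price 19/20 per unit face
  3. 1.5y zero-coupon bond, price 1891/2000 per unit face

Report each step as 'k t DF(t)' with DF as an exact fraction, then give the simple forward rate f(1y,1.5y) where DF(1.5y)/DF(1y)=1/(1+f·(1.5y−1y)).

1 1/2 1951/2000
2 1 19/20
3 3/2 1891/2000
f(1y,1.5y) = ((19/20)/(1891/2000) − 1)/(1/2) = 18/1891 ≈ 0.9519%

step 1 [0.5y] bond c/2=3/400: DF=(786253/800000 − 3/400·(0))/(1+3/400) = 1951/2000 ≈ 0.975500
step 2 [1y] zero: DF = P = 19/20 ≈ 0.950000
step 3 [1.5y] zero: DF = P = 1891/2000 ≈ 0.945500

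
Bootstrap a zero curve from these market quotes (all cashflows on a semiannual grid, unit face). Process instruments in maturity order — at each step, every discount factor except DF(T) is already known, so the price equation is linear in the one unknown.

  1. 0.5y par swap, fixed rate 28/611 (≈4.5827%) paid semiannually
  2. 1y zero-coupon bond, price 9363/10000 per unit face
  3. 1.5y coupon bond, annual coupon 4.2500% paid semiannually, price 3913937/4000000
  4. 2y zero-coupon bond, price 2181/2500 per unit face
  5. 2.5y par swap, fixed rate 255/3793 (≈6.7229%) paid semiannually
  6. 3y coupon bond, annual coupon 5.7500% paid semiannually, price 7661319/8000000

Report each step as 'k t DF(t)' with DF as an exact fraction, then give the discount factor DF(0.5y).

1 1/2 611/625
2 1 9363/10000
3 3/2 9183/10000
4 2 2181/2500
5 5/2 847/1000
6 3 8037/10000
DF(0.5y) = 611/625 ≈ 0.977600

step 1 [0.5y] swap r/2=14/611: DF=(1 − 14/611·(0))/(1+14/611) = 611/625 ≈ 0.977600
step 2 [1y] zero: DF = P = 9363/10000 ≈ 0.936300
step 3 [1.5y] bond c/2=17/800: DF=(3913937/4000000 − 17/800·(0.977600+0.936300))/(1+17/800) = 9183/10000 ≈ 0.918300
step 4 [2y] zero: DF = P = 2181/2500 ≈ 0.872400
step 5 [2.5y] swap r/2=255/7586: DF=(1 − 255/7586·(0.977600+0.936300+0.918300+0.872400))/(1+255/7586) = 847/1000 ≈ 0.847000
step 6 [3y] bond c/2=23/800: DF=(7661319/8000000 − 23/800·(0.977600+0.936300+0.918300+0.872400+0.847000))/(1+23/800) = 8037/10000 ≈ 0.803700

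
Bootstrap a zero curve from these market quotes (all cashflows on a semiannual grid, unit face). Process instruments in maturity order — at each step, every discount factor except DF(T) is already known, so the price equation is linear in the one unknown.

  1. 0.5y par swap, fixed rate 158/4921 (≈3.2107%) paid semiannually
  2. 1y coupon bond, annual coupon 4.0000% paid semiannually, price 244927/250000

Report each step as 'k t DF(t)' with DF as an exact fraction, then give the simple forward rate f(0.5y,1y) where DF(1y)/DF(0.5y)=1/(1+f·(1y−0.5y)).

1 1/2 4921/5000
2 1 2353/2500
f(0.5y,1y) = ((4921/5000)/(2353/2500) − 1)/(1/2) = 215/2353 ≈ 9.1373%

step 1 [0.5y] swap r/2=79/4921: DF=(1 − 79/4921·(0))/(1+79/4921) = 4921/5000 ≈ 0.984200
step 2 [1y] bond c/2=1/50: DF=(244927/250000 − 1/50·(0.984200))/(1+1/50) = 2353/2500 ≈ 0.941200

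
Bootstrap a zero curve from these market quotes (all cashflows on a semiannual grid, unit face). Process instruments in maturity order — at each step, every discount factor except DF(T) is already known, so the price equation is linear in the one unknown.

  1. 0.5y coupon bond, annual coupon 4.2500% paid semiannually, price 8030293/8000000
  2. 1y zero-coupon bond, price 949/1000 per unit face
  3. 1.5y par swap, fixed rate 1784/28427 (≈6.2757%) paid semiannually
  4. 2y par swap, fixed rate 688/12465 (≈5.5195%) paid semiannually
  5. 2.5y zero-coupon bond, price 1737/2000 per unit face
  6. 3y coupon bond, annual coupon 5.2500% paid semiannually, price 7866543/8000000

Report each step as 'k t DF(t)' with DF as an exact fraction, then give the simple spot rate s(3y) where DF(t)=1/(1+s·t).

step 1 [0.5y] bond c/2=17/800: DF=(8030293/8000000 − 17/800·(0))/(1+17/800) = 9829/10000 ≈ 0.982900
step 2 [1y] zero: DF = P = 949/1000 ≈ 0.949000
step 3 [1.5y] swap r/2=892/28427: DF=(1 − 892/28427·(0.982900+0.949000))/(1+892/28427) = 2277/2500 ≈ 0.910800
step 4 [2y] swap r/2=344/12465: DF=(1 − 344/12465·(0.982900+0.949000+0.910800))/(1+344/12465) = 1121/1250 ≈ 0.896800
step 5 [2.5y] zero: DF = P = 1737/2000 ≈ 0.868500
step 6 [3y] bond c/2=21/800: DF=(7866543/8000000 − 21/800·(0.982900+0.949000+0.910800+0.896800+0.868500))/(1+21/800) = 8403/10000 ≈ 0.840300

1 1/2 9829/10000
2 1 949/1000
3 3/2 2277/2500
4 2 1121/1250
5 5/2 1737/2000
6 3 8403/10000
s(3y) = (1/(8403/10000) − 1)/(3) = 1597/25209 ≈ 6.3350%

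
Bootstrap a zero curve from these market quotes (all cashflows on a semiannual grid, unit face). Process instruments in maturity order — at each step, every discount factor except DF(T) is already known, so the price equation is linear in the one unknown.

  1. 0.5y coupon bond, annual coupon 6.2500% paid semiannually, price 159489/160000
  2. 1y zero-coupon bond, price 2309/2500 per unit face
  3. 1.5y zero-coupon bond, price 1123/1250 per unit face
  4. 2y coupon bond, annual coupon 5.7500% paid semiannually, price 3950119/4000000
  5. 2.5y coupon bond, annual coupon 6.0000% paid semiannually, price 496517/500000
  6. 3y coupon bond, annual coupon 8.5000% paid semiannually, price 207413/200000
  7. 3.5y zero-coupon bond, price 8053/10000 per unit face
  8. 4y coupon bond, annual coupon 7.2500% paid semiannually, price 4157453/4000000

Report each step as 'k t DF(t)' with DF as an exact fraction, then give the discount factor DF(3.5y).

1 1/2 4833/5000
2 1 2309/2500
3 3/2 1123/1250
4 2 441/500
5 5/2 2143/2500
6 3 4051/5000
7 7/2 8053/10000
8 4 7881/10000
DF(3.5y) = 8053/10000 ≈ 0.805300

step 1 [0.5y] bond c/2=1/32: DF=(159489/160000 − 1/32·(0))/(1+1/32) = 4833/5000 ≈ 0.966600
step 2 [1y] zero: DF = P = 2309/2500 ≈ 0.923600
step 3 [1.5y] zero: DF = P = 1123/1250 ≈ 0.898400
step 4 [2y] bond c/2=23/800: DF=(3950119/4000000 − 23/800·(0.966600+0.923600+0.898400))/(1+23/800) = 441/500 ≈ 0.882000
step 5 [2.5y] bond c/2=3/100: DF=(496517/500000 − 3/100·(0.966600+0.923600+0.898400+0.882000))/(1+3/100) = 2143/2500 ≈ 0.857200
step 6 [3y] bond c/2=17/400: DF=(207413/200000 − 17/400·(0.966600+0.923600+0.898400+0.882000+0.857200))/(1+17/400) = 4051/5000 ≈ 0.810200
step 7 [3.5y] zero: DF = P = 8053/10000 ≈ 0.805300
step 8 [4y] bond c/2=29/800: DF=(4157453/4000000 − 29/800·(0.966600+0.923600+0.898400+0.882000+0.857200+0.810200+0.805300))/(1+29/800) = 7881/10000 ≈ 0.788100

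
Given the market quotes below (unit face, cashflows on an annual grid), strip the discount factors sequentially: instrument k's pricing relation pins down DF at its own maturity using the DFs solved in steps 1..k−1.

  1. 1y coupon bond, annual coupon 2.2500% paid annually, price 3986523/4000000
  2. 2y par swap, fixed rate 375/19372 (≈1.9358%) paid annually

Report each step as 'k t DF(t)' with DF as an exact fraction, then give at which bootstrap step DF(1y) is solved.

step 1 [1y] bond c/1=9/400: DF=(3986523/4000000 − 9/400·(0))/(1+9/400) = 9747/10000 ≈ 0.974700
step 2 [2y] swap r/1=375/19372: DF=(1 − 375/19372·(0.974700))/(1+375/19372) = 77/80 ≈ 0.962500

1 1 9747/10000
2 2 77/80
DF(1y) is solved at step 1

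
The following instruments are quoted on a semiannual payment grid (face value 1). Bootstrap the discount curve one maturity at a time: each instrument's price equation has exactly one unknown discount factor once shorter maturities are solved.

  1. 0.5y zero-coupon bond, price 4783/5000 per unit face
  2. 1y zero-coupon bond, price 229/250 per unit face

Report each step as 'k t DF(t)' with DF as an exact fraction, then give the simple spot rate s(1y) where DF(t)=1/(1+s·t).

step 1 [0.5y] zero: DF = P = 4783/5000 ≈ 0.956600
step 2 [1y] zero: DF = P = 229/250 ≈ 0.916000

1 1/2 4783/5000
2 1 229/250
s(1y) = (1/(229/250) − 1)/(1) = 21/229 ≈ 9.1703%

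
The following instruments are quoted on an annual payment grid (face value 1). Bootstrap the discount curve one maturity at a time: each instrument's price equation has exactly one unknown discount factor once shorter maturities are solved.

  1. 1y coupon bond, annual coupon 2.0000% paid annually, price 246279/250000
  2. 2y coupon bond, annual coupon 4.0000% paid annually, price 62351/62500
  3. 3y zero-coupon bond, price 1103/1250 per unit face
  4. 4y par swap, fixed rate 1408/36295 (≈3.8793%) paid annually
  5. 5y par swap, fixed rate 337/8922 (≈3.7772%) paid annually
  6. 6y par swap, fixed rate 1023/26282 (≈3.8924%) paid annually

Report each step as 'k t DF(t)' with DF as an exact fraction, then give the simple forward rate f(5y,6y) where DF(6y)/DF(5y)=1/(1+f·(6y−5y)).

1 1 4829/5000
2 2 9221/10000
3 3 1103/1250
4 4 537/625
5 5 1663/2000
6 6 3977/5000
f(5y,6y) = ((1663/2000)/(3977/5000) − 1)/(1) = 361/7954 ≈ 4.5386%

step 1 [1y] bond c/1=1/50: DF=(246279/250000 − 1/50·(0))/(1+1/50) = 4829/5000 ≈ 0.965800
step 2 [2y] bond c/1=1/25: DF=(62351/62500 − 1/25·(0.965800))/(1+1/25) = 9221/10000 ≈ 0.922100
step 3 [3y] zero: DF = P = 1103/1250 ≈ 0.882400
step 4 [4y] swap r/1=1408/36295: DF=(1 − 1408/36295·(0.965800+0.922100+0.882400))/(1+1408/36295) = 537/625 ≈ 0.859200
step 5 [5y] swap r/1=337/8922: DF=(1 − 337/8922·(0.965800+0.922100+0.882400+0.859200))/(1+337/8922) = 1663/2000 ≈ 0.831500
step 6 [6y] swap r/1=1023/26282: DF=(1 − 1023/26282·(0.965800+0.922100+0.882400+0.859200+0.831500))/(1+1023/26282) = 3977/5000 ≈ 0.795400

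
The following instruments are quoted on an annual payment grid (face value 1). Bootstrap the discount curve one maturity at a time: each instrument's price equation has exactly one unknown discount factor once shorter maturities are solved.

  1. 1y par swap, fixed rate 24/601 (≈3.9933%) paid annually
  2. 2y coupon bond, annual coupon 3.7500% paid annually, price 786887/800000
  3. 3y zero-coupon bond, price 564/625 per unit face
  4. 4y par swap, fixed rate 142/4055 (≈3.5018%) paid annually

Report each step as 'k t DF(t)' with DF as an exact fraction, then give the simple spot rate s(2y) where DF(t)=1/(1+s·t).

1 1 601/625
2 2 9133/10000
3 3 564/625
4 4 4361/5000
s(2y) = (1/(9133/10000) − 1)/(2) = 867/18266 ≈ 4.7465%

step 1 [1y] swap r/1=24/601: DF=(1 − 24/601·(0))/(1+24/601) = 601/625 ≈ 0.961600
step 2 [2y] bond c/1=3/80: DF=(786887/800000 − 3/80·(0.961600))/(1+3/80) = 9133/10000 ≈ 0.913300
step 3 [3y] zero: DF = P = 564/625 ≈ 0.902400
step 4 [4y] swap r/1=142/4055: DF=(1 − 142/4055·(0.961600+0.913300+0.902400))/(1+142/4055) = 4361/5000 ≈ 0.872200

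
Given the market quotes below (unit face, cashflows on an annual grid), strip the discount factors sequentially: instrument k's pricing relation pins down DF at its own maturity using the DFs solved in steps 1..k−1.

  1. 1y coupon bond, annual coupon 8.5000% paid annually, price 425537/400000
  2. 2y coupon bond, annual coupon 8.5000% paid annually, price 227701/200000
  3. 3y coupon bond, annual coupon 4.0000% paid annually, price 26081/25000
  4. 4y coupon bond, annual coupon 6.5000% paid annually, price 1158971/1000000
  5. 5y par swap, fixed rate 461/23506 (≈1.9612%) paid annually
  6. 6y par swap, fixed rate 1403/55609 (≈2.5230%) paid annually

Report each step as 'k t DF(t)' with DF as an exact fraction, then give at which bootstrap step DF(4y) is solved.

step 1 [1y] bond c/1=17/200: DF=(425537/400000 − 17/200·(0))/(1+17/200) = 1961/2000 ≈ 0.980500
step 2 [2y] bond c/1=17/200: DF=(227701/200000 − 17/200·(0.980500))/(1+17/200) = 389/400 ≈ 0.972500
step 3 [3y] bond c/1=1/25: DF=(26081/25000 − 1/25·(0.980500+0.972500))/(1+1/25) = 116/125 ≈ 0.928000
step 4 [4y] bond c/1=13/200: DF=(1158971/1000000 − 13/200·(0.980500+0.972500+0.928000))/(1+13/200) = 2281/2500 ≈ 0.912400
step 5 [5y] swap r/1=461/23506: DF=(1 − 461/23506·(0.980500+0.972500+0.928000+0.912400))/(1+461/23506) = 4539/5000 ≈ 0.907800
step 6 [6y] swap r/1=1403/55609: DF=(1 − 1403/55609·(0.980500+0.972500+0.928000+0.912400+0.907800))/(1+1403/55609) = 8597/10000 ≈ 0.859700

1 1 1961/2000
2 2 389/400
3 3 116/125
4 4 2281/2500
5 5 4539/5000
6 6 8597/10000
DF(4y) is solved at step 4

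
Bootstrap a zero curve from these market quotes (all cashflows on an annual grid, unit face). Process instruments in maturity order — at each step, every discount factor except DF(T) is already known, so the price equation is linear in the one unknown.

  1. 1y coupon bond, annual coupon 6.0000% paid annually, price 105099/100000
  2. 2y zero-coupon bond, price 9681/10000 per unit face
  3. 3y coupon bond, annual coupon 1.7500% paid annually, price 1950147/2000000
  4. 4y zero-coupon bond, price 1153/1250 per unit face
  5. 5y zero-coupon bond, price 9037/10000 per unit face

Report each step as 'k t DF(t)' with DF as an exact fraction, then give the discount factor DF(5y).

1 1 1983/2000
2 2 9681/10000
3 3 4623/5000
4 4 1153/1250
5 5 9037/10000
DF(5y) = 9037/10000 ≈ 0.903700

step 1 [1y] bond c/1=3/50: DF=(105099/100000 − 3/50·(0))/(1+3/50) = 1983/2000 ≈ 0.991500
step 2 [2y] zero: DF = P = 9681/10000 ≈ 0.968100
step 3 [3y] bond c/1=7/400: DF=(1950147/2000000 − 7/400·(0.991500+0.968100))/(1+7/400) = 4623/5000 ≈ 0.924600
step 4 [4y] zero: DF = P = 1153/1250 ≈ 0.922400
step 5 [5y] zero: DF = P = 9037/10000 ≈ 0.903700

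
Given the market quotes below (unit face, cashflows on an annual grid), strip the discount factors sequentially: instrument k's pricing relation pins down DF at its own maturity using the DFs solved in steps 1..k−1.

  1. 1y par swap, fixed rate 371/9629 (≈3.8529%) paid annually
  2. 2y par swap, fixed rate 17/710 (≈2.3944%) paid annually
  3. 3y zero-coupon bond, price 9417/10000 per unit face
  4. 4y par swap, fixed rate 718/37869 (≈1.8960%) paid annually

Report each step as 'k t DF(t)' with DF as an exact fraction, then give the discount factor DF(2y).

1 1 9629/10000
2 2 9541/10000
3 3 9417/10000
4 4 4641/5000
DF(2y) = 9541/10000 ≈ 0.954100

step 1 [1y] swap r/1=371/9629: DF=(1 − 371/9629·(0))/(1+371/9629) = 9629/10000 ≈ 0.962900
step 2 [2y] swap r/1=17/710: DF=(1 − 17/710·(0.962900))/(1+17/710) = 9541/10000 ≈ 0.954100
step 3 [3y] zero: DF = P = 9417/10000 ≈ 0.941700
step 4 [4y] swap r/1=718/37869: DF=(1 − 718/37869·(0.962900+0.954100+0.941700))/(1+718/37869) = 4641/5000 ≈ 0.928200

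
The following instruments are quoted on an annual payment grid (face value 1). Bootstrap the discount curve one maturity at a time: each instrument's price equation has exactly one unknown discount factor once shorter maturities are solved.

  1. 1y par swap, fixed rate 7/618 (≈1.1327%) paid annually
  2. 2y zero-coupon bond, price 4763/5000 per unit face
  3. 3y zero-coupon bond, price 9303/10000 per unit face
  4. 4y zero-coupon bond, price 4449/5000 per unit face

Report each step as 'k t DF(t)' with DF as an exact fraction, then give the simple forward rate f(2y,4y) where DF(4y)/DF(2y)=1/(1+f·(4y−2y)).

1 1 618/625
2 2 4763/5000
3 3 9303/10000
4 4 4449/5000
f(2y,4y) = ((4763/5000)/(4449/5000) − 1)/(2) = 157/4449 ≈ 3.5289%

step 1 [1y] swap r/1=7/618: DF=(1 − 7/618·(0))/(1+7/618) = 618/625 ≈ 0.988800
step 2 [2y] zero: DF = P = 4763/5000 ≈ 0.952600
step 3 [3y] zero: DF = P = 9303/10000 ≈ 0.930300
step 4 [4y] zero: DF = P = 4449/5000 ≈ 0.889800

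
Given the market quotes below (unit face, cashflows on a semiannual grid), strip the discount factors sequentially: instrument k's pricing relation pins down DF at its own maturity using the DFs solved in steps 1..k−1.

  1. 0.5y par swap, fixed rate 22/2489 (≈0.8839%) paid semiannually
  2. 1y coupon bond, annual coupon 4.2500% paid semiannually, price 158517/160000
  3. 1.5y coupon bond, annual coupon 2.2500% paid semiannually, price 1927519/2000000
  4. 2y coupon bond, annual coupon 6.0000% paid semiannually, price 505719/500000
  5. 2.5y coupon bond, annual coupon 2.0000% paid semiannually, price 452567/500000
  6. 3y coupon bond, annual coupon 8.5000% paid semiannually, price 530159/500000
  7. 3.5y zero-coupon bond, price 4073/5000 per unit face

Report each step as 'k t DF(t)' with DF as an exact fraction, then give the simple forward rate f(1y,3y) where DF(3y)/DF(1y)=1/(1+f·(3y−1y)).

1 1/2 2489/2500
2 1 4747/5000
3 3/2 4657/5000
4 2 4491/5000
5 5/2 2147/2500
6 3 4141/5000
7 7/2 4073/5000
f(1y,3y) = ((4747/5000)/(4141/5000) − 1)/(2) = 3/41 ≈ 7.3171%

step 1 [0.5y] swap r/2=11/2489: DF=(1 − 11/2489·(0))/(1+11/2489) = 2489/2500 ≈ 0.995600
step 2 [1y] bond c/2=17/800: DF=(158517/160000 − 17/800·(0.995600))/(1+17/800) = 4747/5000 ≈ 0.949400
step 3 [1.5y] bond c/2=9/800: DF=(1927519/2000000 − 9/800·(0.995600+0.949400))/(1+9/800) = 4657/5000 ≈ 0.931400
step 4 [2y] bond c/2=3/100: DF=(505719/500000 − 3/100·(0.995600+0.949400+0.931400))/(1+3/100) = 4491/5000 ≈ 0.898200
step 5 [2.5y] bond c/2=1/100: DF=(452567/500000 − 1/100·(0.995600+0.949400+0.931400+0.898200))/(1+1/100) = 2147/2500 ≈ 0.858800
step 6 [3y] bond c/2=17/400: DF=(530159/500000 − 17/400·(0.995600+0.949400+0.931400+0.898200+0.858800))/(1+17/400) = 4141/5000 ≈ 0.828200
step 7 [3.5y] zero: DF = P = 4073/5000 ≈ 0.814600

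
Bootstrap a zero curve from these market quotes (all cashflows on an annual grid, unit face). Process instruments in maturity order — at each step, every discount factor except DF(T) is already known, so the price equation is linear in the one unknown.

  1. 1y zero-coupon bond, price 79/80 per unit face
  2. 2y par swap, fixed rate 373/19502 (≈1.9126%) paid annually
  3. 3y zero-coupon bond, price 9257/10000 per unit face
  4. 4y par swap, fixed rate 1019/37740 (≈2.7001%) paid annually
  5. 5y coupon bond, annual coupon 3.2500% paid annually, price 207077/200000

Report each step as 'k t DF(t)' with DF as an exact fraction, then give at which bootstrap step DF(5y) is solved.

1 1 79/80
2 2 9627/10000
3 3 9257/10000
4 4 8981/10000
5 5 221/250
DF(5y) is solved at step 5

step 1 [1y] zero: DF = P = 79/80 ≈ 0.987500
step 2 [2y] swap r/1=373/19502: DF=(1 − 373/19502·(0.987500))/(1+373/19502) = 9627/10000 ≈ 0.962700
step 3 [3y] zero: DF = P = 9257/10000 ≈ 0.925700
step 4 [4y] swap r/1=1019/37740: DF=(1 − 1019/37740·(0.987500+0.962700+0.925700))/(1+1019/37740) = 8981/10000 ≈ 0.898100
step 5 [5y] bond c/1=13/400: DF=(207077/200000 − 13/400·(0.987500+0.962700+0.925700+0.898100))/(1+13/400) = 221/250 ≈ 0.884000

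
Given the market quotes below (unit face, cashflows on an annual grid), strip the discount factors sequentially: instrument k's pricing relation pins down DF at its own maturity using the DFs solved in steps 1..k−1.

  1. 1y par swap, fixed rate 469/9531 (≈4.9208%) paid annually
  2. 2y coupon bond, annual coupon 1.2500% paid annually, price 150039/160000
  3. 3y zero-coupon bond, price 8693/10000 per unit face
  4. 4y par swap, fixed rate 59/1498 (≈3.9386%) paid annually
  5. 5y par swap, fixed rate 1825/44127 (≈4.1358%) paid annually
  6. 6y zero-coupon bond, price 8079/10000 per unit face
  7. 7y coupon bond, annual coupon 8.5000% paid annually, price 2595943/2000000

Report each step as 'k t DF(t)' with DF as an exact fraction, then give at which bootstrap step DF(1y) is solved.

step 1 [1y] swap r/1=469/9531: DF=(1 − 469/9531·(0))/(1+469/9531) = 9531/10000 ≈ 0.953100
step 2 [2y] bond c/1=1/80: DF=(150039/160000 − 1/80·(0.953100))/(1+1/80) = 1143/1250 ≈ 0.914400
step 3 [3y] zero: DF = P = 8693/10000 ≈ 0.869300
step 4 [4y] swap r/1=59/1498: DF=(1 − 59/1498·(0.953100+0.914400+0.869300))/(1+59/1498) = 1073/1250 ≈ 0.858400
step 5 [5y] swap r/1=1825/44127: DF=(1 − 1825/44127·(0.953100+0.914400+0.869300+0.858400))/(1+1825/44127) = 327/400 ≈ 0.817500
step 6 [6y] zero: DF = P = 8079/10000 ≈ 0.807900
step 7 [7y] bond c/1=17/200: DF=(2595943/2000000 − 17/200·(0.953100+0.914400+0.869300+0.858400+0.817500+0.807900))/(1+17/200) = 7873/10000 ≈ 0.787300

1 1 9531/10000
2 2 1143/1250
3 3 8693/10000
4 4 1073/1250
5 5 327/400
6 6 8079/10000
7 7 7873/10000
DF(1y) is solved at step 1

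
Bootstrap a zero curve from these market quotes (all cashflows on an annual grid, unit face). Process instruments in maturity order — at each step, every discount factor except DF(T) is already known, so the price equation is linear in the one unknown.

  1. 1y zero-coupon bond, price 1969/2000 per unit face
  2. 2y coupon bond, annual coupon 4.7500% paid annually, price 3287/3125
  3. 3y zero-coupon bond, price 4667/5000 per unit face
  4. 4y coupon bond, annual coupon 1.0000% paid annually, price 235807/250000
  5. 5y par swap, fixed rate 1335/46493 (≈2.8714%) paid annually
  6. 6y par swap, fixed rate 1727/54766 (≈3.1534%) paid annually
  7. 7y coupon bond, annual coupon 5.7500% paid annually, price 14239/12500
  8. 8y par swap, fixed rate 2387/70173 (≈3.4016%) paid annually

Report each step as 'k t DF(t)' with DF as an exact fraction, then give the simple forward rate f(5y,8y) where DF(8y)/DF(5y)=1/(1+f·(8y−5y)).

step 1 [1y] zero: DF = P = 1969/2000 ≈ 0.984500
step 2 [2y] bond c/1=19/400: DF=(3287/3125 − 19/400·(0.984500))/(1+19/400) = 1919/2000 ≈ 0.959500
step 3 [3y] zero: DF = P = 4667/5000 ≈ 0.933400
step 4 [4y] bond c/1=1/100: DF=(235807/250000 − 1/100·(0.984500+0.959500+0.933400))/(1+1/100) = 4527/5000 ≈ 0.905400
step 5 [5y] swap r/1=1335/46493: DF=(1 − 1335/46493·(0.984500+0.959500+0.933400+0.905400))/(1+1335/46493) = 1733/2000 ≈ 0.866500
step 6 [6y] swap r/1=1727/54766: DF=(1 − 1727/54766·(0.984500+0.959500+0.933400+0.905400+0.866500))/(1+1727/54766) = 8273/10000 ≈ 0.827300
step 7 [7y] bond c/1=23/400: DF=(14239/12500 − 23/400·(0.984500+0.959500+0.933400+0.905400+0.866500+0.827300))/(1+23/400) = 3897/5000 ≈ 0.779400
step 8 [8y] swap r/1=2387/70173: DF=(1 − 2387/70173·(0.984500+0.959500+0.933400+0.905400+0.866500+0.827300+0.779400))/(1+2387/70173) = 7613/10000 ≈ 0.761300

1 1 1969/2000
2 2 1919/2000
3 3 4667/5000
4 4 4527/5000
5 5 1733/2000
6 6 8273/10000
7 7 3897/5000
8 8 7613/10000
f(5y,8y) = ((1733/2000)/(7613/10000) − 1)/(3) = 1052/22839 ≈ 4.6062%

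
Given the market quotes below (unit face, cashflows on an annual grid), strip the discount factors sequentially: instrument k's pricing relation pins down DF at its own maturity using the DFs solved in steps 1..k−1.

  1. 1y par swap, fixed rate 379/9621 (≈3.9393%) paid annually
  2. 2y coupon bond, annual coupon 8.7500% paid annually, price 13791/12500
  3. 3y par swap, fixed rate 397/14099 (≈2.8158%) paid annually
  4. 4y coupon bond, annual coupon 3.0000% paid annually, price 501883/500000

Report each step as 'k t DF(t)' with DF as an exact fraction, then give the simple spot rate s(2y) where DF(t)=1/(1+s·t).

1 1 9621/10000
2 2 9371/10000
3 3 4603/5000
4 4 2231/2500
s(2y) = (1/(9371/10000) − 1)/(2) = 629/18742 ≈ 3.3561%

step 1 [1y] swap r/1=379/9621: DF=(1 − 379/9621·(0))/(1+379/9621) = 9621/10000 ≈ 0.962100
step 2 [2y] bond c/1=7/80: DF=(13791/12500 − 7/80·(0.962100))/(1+7/80) = 9371/10000 ≈ 0.937100
step 3 [3y] swap r/1=397/14099: DF=(1 − 397/14099·(0.962100+0.937100))/(1+397/14099) = 4603/5000 ≈ 0.920600
step 4 [4y] bond c/1=3/100: DF=(501883/500000 − 3/100·(0.962100+0.937100+0.920600))/(1+3/100) = 2231/2500 ≈ 0.892400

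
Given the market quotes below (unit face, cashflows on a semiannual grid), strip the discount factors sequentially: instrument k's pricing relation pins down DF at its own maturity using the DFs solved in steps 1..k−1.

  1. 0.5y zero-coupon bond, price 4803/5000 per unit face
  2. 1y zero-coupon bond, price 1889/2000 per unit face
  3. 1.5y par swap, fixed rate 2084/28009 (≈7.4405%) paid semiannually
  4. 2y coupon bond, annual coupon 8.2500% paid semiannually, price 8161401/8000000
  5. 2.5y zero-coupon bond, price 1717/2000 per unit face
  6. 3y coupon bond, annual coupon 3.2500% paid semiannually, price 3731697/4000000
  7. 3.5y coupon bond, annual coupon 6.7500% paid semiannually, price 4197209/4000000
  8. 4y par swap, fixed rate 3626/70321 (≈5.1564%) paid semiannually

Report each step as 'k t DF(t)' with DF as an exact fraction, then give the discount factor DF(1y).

step 1 [0.5y] zero: DF = P = 4803/5000 ≈ 0.960600
step 2 [1y] zero: DF = P = 1889/2000 ≈ 0.944500
step 3 [1.5y] swap r/2=1042/28009: DF=(1 − 1042/28009·(0.960600+0.944500))/(1+1042/28009) = 4479/5000 ≈ 0.895800
step 4 [2y] bond c/2=33/800: DF=(8161401/8000000 − 33/800·(0.960600+0.944500+0.895800))/(1+33/800) = 543/625 ≈ 0.868800
step 5 [2.5y] zero: DF = P = 1717/2000 ≈ 0.858500
step 6 [3y] bond c/2=13/800: DF=(3731697/4000000 − 13/800·(0.960600+0.944500+0.895800+0.868800+0.858500))/(1+13/800) = 1057/1250 ≈ 0.845600
step 7 [3.5y] bond c/2=27/800: DF=(4197209/4000000 − 27/800·(0.960600+0.944500+0.895800+0.868800+0.858500+0.845600))/(1+27/800) = 2099/2500 ≈ 0.839600
step 8 [4y] swap r/2=1813/70321: DF=(1 − 1813/70321·(0.960600+0.944500+0.895800+0.868800+0.858500+0.845600+0.839600))/(1+1813/70321) = 8187/10000 ≈ 0.818700

1 1/2 4803/5000
2 1 1889/2000
3 3/2 4479/5000
4 2 543/625
5 5/2 1717/2000
6 3 1057/1250
7 7/2 2099/2500
8 4 8187/10000
DF(1y) = 1889/2000 ≈ 0.944500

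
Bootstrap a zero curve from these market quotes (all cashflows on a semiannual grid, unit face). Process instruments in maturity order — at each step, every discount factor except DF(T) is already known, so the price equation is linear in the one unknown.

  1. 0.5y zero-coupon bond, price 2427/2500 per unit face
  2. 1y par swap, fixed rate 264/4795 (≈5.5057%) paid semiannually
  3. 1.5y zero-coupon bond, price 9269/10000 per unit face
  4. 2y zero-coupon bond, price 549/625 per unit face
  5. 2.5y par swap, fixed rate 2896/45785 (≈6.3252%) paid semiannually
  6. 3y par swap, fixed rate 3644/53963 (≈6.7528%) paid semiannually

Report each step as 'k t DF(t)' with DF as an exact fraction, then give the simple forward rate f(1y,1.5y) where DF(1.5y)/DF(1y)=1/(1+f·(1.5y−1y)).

step 1 [0.5y] zero: DF = P = 2427/2500 ≈ 0.970800
step 2 [1y] swap r/2=132/4795: DF=(1 − 132/4795·(0.970800))/(1+132/4795) = 592/625 ≈ 0.947200
step 3 [1.5y] zero: DF = P = 9269/10000 ≈ 0.926900
step 4 [2y] zero: DF = P = 549/625 ≈ 0.878400
step 5 [2.5y] swap r/2=1448/45785: DF=(1 − 1448/45785·(0.970800+0.947200+0.926900+0.878400))/(1+1448/45785) = 1069/1250 ≈ 0.855200
step 6 [3y] swap r/2=1822/53963: DF=(1 − 1822/53963·(0.970800+0.947200+0.926900+0.878400+0.855200))/(1+1822/53963) = 4089/5000 ≈ 0.817800

1 1/2 2427/2500
2 1 592/625
3 3/2 9269/10000
4 2 549/625
5 5/2 1069/1250
6 3 4089/5000
f(1y,1.5y) = ((592/625)/(9269/10000) − 1)/(1/2) = 406/9269 ≈ 4.3802%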